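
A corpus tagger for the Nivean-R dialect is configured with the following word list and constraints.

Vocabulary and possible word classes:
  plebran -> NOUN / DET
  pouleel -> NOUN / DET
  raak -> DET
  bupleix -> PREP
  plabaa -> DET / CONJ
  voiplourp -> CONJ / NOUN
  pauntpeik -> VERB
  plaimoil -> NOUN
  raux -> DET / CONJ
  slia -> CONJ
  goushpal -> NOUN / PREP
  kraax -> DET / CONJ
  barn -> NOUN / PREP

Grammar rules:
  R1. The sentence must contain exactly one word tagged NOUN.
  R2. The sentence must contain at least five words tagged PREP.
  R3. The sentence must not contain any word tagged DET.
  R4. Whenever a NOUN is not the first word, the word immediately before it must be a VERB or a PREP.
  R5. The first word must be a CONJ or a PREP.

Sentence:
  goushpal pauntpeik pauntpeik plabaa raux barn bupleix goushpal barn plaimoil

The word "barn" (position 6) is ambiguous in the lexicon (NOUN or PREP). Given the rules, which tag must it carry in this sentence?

Candidates per position — 1:goushpal {NOUN,PREP}; 2:pauntpeik {VERB}; 3:pauntpeik {VERB}; 4:plabaa {DET,CONJ}; 5:raux {DET,CONJ}; 6:barn {NOUN,PREP}; 7:bupleix {PREP}; 8:goushpal {NOUN,PREP}; 9:barn {NOUN,PREP}; 10:plaimoil {NOUN}.
At position 1, choosing NOUN makes rule 1 impossible to satisfy; hence PREP.
At position 4, choosing DET makes rule 3 impossible to satisfy; hence CONJ.
At position 5, choosing DET makes rule 3 impossible to satisfy; hence CONJ.
At position 6, choosing NOUN makes rule 1 impossible to satisfy; hence PREP.
At position 8, choosing NOUN makes rule 1 impossible to satisfy; hence PREP.
At position 9, choosing NOUN makes rule 1 impossible to satisfy; hence PREP.
So the tagging must be: PREP VERB VERB CONJ CONJ PREP PREP PREP PREP NOUN.
Checking: rule 1 holds; rule 2 holds; rule 3 holds; rule 4 holds; rule 5 holds.

PREP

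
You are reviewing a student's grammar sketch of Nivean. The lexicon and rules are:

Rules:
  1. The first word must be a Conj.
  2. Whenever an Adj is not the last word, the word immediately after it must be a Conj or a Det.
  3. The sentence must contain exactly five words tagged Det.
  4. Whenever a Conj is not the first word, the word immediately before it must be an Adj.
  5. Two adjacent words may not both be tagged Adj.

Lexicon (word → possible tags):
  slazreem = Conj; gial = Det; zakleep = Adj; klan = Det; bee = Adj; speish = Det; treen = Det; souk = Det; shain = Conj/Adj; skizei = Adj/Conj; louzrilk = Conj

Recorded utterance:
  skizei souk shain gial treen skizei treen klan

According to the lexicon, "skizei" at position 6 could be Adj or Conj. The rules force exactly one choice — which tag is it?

Adj

Candidates per position — 1:skizei {Adj,Conj}; 2:souk {Det}; 3:shain {Conj,Adj}; 4:gial {Det}; 5:treen {Det}; 6:skizei {Adj,Conj}; 7:treen {Det}; 8:klan {Det}.
If word 1 were Adj, no tagging could satisfy rule 1; so word 1 is Conj.
If word 3 were Conj, no tagging could satisfy rule 4; so word 3 is Adj.
If word 6 were Conj, no tagging could satisfy rule 4; so word 6 is Adj.
So the tagging must be: Conj Det Adj Det Det Adj Det Det.
Verifying each rule — rule 1 ok; rule 2 ok; rule 3 ok; rule 4 ok; rule 5 ok.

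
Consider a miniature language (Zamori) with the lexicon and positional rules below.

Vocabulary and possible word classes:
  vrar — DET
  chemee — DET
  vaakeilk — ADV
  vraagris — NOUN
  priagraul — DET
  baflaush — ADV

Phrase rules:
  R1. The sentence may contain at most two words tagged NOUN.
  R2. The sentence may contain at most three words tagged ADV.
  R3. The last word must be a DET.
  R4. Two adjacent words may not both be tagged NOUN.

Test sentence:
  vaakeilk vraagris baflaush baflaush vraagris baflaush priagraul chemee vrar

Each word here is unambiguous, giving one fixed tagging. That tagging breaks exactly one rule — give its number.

2

Fixed tagging: ADV NOUN ADV ADV NOUN ADV DET DET DET.
Rule check: R1 ✓, R2 ✗, R3 ✓, R4 ✓.
Only rule 2 fails.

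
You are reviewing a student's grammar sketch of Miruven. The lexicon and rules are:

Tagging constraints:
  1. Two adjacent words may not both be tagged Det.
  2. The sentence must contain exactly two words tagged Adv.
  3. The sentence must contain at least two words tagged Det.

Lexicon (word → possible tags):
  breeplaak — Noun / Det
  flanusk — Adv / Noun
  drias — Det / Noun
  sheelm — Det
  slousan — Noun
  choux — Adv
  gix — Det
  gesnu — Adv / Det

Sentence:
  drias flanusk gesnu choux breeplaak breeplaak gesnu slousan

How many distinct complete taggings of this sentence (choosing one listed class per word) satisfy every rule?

Candidates per position — 1:drias {Det,Noun}; 2:flanusk {Adv,Noun}; 3:gesnu {Adv,Det}; 4:choux {Adv}; 5:breeplaak {Noun,Det}; 6:breeplaak {Noun,Det}; 7:gesnu {Adv,Det}; 8:slousan {Noun}.
There are 64 candidate sequences in total.
Checking each against the rules leaves 12 sequences.
Count = 12.

12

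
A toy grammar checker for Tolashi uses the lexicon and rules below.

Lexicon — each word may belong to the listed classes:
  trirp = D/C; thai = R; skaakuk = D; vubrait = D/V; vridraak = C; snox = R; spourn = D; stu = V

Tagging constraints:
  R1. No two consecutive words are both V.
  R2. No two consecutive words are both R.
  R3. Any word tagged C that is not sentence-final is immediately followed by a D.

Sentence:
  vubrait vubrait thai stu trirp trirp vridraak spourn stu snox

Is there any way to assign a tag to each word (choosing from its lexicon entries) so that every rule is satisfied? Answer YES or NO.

Candidates per position — 1:vubrait {D,V}; 2:vubrait {D,V}; 3:thai {R}; 4:stu {V}; 5:trirp {D,C}; 6:trirp {D,C}; 7:vridraak {C}; 8:spourn {D}; 9:stu {V}; 10:snox {R}.
One satisfying assignment: V D R V C D C D V R.
Rule-by-rule: rule 1 ok; rule 2 ok; rule 3 ok.

YES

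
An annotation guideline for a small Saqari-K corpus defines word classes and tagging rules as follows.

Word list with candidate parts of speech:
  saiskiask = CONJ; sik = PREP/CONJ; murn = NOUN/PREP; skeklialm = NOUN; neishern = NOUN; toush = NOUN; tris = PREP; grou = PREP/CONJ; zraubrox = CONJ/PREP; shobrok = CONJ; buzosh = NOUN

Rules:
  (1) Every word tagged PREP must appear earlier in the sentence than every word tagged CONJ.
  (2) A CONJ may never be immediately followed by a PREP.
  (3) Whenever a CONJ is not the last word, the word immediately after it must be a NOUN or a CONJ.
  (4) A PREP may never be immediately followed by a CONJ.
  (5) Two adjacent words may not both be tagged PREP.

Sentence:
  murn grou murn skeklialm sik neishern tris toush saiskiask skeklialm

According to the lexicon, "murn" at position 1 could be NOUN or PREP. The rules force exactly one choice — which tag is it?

Candidates per position — 1:murn {NOUN,PREP}; 2:grou {PREP,CONJ}; 3:murn {NOUN,PREP}; 4:skeklialm {NOUN}; 5:sik {PREP,CONJ}; 6:neishern {NOUN}; 7:tris {PREP}; 8:toush {NOUN}; 9:saiskiask {CONJ}; 10:skeklialm {NOUN}.
Word 2 cannot be CONJ — rule 1 would then fail for every completion. It is PREP.
Word 3 cannot be PREP — rule 5 would then fail for every completion. It is NOUN.
Word 5 cannot be CONJ — rule 1 would then fail for every completion. It is PREP.
Word 1 cannot be PREP — rule 5 would then fail for every completion. It is NOUN.
That leaves exactly one tagging: NOUN PREP NOUN NOUN PREP NOUN PREP NOUN CONJ NOUN.
Rule-by-rule: rule 1 holds; rule 2 holds; rule 3 holds; rule 4 holds; rule 5 holds.

NOUN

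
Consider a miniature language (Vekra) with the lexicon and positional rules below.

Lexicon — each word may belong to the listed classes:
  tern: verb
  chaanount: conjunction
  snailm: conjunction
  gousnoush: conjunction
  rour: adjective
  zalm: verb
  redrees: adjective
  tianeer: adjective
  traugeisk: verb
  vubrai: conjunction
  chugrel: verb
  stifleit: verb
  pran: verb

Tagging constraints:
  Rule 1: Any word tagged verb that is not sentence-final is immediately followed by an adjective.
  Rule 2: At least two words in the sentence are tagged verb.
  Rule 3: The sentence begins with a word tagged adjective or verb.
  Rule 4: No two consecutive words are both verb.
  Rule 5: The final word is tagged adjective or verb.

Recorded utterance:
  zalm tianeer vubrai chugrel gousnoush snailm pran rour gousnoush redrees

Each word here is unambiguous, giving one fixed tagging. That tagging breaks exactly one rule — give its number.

1

Fixed tagging: verb adjective conjunction verb conjunction conjunction verb adjective conjunction adjective.
Rule check: R1 ✗, R2 ✓, R3 ✓, R4 ✓, R5 ✓.
Only rule 1 fails.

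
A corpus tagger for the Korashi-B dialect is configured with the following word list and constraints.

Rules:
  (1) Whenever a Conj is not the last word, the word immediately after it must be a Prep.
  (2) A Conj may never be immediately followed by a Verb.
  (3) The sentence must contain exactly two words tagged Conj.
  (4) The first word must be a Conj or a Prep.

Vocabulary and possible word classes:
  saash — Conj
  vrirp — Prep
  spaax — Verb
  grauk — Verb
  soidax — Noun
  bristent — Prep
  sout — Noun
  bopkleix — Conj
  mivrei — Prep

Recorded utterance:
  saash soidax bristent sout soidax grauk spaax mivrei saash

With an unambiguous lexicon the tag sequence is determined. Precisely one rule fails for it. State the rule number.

Fixed tagging: Conj Noun Prep Noun Noun Verb Verb Prep Conj.
Rule check: R1 ✗, R2 ✓, R3 ✓, R4 ✓.
Only rule 1 fails.

1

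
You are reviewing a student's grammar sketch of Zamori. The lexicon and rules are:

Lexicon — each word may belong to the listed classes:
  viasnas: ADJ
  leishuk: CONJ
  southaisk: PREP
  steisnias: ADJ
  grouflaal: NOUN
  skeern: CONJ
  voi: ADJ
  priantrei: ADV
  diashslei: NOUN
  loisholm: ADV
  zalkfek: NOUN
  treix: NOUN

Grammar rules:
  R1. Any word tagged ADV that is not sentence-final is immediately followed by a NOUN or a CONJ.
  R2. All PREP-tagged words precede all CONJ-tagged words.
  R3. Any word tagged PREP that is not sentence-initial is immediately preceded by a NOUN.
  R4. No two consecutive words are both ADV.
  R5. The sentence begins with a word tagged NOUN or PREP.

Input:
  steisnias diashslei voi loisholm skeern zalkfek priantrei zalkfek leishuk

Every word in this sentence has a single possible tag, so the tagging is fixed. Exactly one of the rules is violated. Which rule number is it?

5

Fixed tagging: ADJ NOUN ADJ ADV CONJ NOUN ADV NOUN CONJ.
Checking each rule: R1 ✓, R2 ✓, R3 ✓, R4 ✓, R5 ✗.
Only rule 5 fails.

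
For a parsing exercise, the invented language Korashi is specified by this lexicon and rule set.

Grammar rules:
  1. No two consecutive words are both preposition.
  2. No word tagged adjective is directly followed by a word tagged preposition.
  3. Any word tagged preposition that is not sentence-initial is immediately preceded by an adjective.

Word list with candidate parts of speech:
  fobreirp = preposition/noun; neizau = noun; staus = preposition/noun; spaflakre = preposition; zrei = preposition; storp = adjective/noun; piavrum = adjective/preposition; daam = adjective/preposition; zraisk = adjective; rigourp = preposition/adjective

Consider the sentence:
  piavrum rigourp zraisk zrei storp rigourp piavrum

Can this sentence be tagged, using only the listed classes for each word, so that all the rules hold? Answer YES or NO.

Candidates per position — 1:piavrum {adjective,preposition}; 2:rigourp {preposition,adjective}; 3:zraisk {adjective}; 4:zrei {preposition}; 5:storp {adjective,noun}; 6:rigourp {preposition,adjective}; 7:piavrum {adjective,preposition}.
Rule 2 cannot be satisfied by any choice of tags from the lexicon.
So there is no consistent tagging.

NO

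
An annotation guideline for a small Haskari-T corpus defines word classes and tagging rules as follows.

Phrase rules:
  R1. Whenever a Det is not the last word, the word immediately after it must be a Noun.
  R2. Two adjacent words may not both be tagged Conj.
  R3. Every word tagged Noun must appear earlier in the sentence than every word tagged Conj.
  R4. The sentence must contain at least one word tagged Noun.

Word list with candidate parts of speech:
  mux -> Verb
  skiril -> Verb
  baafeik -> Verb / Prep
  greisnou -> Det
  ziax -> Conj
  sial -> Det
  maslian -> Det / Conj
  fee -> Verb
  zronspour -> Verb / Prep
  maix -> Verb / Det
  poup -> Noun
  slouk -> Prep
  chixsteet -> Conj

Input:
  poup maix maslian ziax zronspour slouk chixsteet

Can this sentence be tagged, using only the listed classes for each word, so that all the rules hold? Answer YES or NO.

Candidates per position — 1:poup {Noun}; 2:maix {Verb,Det}; 3:maslian {Det,Conj}; 4:ziax {Conj}; 5:zronspour {Verb,Prep}; 6:slouk {Prep}; 7:chixsteet {Conj}.
Every candidate sequence violates at least one rule; no consistent tagging exists.

NO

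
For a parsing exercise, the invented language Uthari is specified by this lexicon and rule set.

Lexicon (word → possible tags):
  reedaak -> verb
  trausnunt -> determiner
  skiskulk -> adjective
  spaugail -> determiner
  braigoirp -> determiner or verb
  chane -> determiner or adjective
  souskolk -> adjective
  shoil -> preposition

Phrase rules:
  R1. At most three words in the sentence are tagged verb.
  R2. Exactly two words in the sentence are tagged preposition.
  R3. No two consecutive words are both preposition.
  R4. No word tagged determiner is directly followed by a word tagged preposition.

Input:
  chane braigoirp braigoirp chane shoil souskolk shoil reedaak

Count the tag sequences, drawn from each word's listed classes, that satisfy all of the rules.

Candidates per position — 1:chane {determiner,adjective}; 2:braigoirp {determiner,verb}; 3:braigoirp {determiner,verb}; 4:chane {determiner,adjective}; 5:shoil {preposition}; 6:souskolk {adjective}; 7:shoil {preposition}; 8:reedaak {verb}.
There are 16 candidate sequences in total.
Checking each against the rules leaves 8 sequences.
Count = 8.

8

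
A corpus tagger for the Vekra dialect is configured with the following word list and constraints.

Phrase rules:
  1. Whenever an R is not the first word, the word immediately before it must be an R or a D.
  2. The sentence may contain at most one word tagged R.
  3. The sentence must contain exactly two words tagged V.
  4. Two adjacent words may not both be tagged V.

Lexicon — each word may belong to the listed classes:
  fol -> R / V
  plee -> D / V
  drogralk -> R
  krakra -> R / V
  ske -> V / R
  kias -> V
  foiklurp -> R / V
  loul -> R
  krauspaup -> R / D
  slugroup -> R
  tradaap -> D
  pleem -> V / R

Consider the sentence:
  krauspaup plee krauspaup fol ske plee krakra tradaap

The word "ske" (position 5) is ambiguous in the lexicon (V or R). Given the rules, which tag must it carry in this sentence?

Candidates per position — 1:krauspaup {R,D}; 2:plee {D,V}; 3:krauspaup {R,D}; 4:fol {R,V}; 5:ske {V,R}; 6:plee {D,V}; 7:krakra {R,V}; 8:tradaap {D}.
Position 5: the remaining choice is settled jointly with positions 1, 2, 3, 4, 6, 7 — only V at position 5 is part of a tagging that satisfies every rule.
So the tagging must be: D D D R V D V D.
Checking: rule 1 ok; rule 2 ok; rule 3 ok; rule 4 ok.

V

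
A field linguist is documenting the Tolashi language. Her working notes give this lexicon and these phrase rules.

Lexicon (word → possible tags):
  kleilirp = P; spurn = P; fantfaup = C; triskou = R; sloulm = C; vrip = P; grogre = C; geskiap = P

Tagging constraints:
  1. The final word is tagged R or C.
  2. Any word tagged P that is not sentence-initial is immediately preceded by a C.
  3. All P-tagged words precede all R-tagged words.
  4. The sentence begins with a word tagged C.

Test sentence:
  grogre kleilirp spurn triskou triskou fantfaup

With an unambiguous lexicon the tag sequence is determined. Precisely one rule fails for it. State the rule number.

Fixed tagging: C P P R R C.
Applying the rules: R1 ✓, R2 ✗, R3 ✓, R4 ✓.
Only rule 2 fails.

2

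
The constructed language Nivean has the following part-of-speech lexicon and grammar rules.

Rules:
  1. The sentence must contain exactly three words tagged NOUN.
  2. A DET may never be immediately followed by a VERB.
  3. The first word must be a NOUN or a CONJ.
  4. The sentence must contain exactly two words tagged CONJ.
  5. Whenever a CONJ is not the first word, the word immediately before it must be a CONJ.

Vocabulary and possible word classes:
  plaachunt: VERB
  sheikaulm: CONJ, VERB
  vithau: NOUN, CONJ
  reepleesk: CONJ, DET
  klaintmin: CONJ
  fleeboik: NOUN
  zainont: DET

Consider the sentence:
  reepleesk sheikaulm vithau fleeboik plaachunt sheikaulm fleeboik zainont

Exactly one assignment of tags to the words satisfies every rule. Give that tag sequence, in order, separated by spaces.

CONJ CONJ NOUN NOUN VERB VERB NOUN DET

Candidates per position — 1:reepleesk {CONJ,DET}; 2:sheikaulm {CONJ,VERB}; 3:vithau {NOUN,CONJ}; 4:fleeboik {NOUN}; 5:plaachunt {VERB}; 6:sheikaulm {CONJ,VERB}; 7:fleeboik {NOUN}; 8:zainont {DET}.
Position 1: tagging it DET would leave rule 3 unsatisfiable, so it must be CONJ.
Position 3: tagging it CONJ would leave rule 1 unsatisfiable, so it must be NOUN.
Position 6: tagging it CONJ would leave rule 5 unsatisfiable, so it must be VERB.
Position 2: tagging it VERB would leave rule 4 unsatisfiable, so it must be CONJ.
The only consistent sequence is: CONJ CONJ NOUN NOUN VERB VERB NOUN DET.
Verifying each rule — rule 1 satisfied; rule 2 satisfied; rule 3 satisfied; rule 4 satisfied; rule 5 satisfied.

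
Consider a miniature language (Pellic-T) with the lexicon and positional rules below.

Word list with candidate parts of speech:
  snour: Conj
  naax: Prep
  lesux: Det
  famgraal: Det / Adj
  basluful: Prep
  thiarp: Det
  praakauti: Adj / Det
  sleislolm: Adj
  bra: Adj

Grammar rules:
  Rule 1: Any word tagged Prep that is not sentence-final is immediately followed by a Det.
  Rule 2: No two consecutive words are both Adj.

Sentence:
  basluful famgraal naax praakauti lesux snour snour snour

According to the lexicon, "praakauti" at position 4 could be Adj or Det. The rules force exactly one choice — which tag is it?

Candidates per position — 1:basluful {Prep}; 2:famgraal {Det,Adj}; 3:naax {Prep}; 4:praakauti {Adj,Det}; 5:lesux {Det}; 6:snour {Conj}; 7:snour {Conj}; 8:snour {Conj}.
Word 2 cannot be Adj — rule 1 would then fail for every completion. It is Det.
Word 4 cannot be Adj — rule 1 would then fail for every completion. It is Det.
That leaves exactly one tagging: Prep Det Prep Det Det Conj Conj Conj.
Rule-by-rule: rule 1 holds; rule 2 holds.

Det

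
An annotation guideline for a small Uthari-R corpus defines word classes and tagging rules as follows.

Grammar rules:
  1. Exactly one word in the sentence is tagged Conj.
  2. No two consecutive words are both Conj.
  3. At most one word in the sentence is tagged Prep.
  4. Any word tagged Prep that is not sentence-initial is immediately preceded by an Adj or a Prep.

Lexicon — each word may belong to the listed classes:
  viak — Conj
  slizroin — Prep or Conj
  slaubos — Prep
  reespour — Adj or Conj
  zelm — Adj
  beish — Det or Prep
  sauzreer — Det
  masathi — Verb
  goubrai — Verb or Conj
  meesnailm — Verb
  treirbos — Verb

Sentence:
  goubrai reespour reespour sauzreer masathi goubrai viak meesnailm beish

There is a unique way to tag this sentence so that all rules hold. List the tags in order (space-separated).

Verb Adj Adj Det Verb Verb Conj Verb Det

Candidates per position — 1:goubrai {Verb,Conj}; 2:reespour {Adj,Conj}; 3:reespour {Adj,Conj}; 4:sauzreer {Det}; 5:masathi {Verb}; 6:goubrai {Verb,Conj}; 7:viak {Conj}; 8:meesnailm {Verb}; 9:beish {Det,Prep}.
Position 1: Conj is ruled out by rule 1; that leaves Verb.
Position 2: Conj is ruled out by rule 1; that leaves Adj.
Position 3: Conj is ruled out by rule 1; that leaves Adj.
Position 6: Conj is ruled out by rule 1; that leaves Verb.
Position 9: Prep is ruled out by rule 4; that leaves Det.
The unique satisfying tagging is: Verb Adj Adj Det Verb Verb Conj Verb Det.
Verifying each rule — rule 1 ok; rule 2 ok; rule 3 ok; rule 4 ok.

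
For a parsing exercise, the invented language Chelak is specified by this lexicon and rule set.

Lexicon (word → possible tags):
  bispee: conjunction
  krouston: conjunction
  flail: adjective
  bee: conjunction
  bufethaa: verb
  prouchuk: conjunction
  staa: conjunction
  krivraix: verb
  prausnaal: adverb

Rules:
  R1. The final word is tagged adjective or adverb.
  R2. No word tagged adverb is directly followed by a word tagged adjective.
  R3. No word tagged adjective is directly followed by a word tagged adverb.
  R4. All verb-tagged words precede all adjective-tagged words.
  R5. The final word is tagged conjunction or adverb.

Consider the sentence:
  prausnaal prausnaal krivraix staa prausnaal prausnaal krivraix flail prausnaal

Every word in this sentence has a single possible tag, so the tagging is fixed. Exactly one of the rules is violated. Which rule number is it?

Fixed tagging: adverb adverb verb conjunction adverb adverb verb adjective adverb.
Checking each rule: R1 ok, R2 ok, R3 fails, R4 ok, R5 ok.
Only rule 3 fails.

3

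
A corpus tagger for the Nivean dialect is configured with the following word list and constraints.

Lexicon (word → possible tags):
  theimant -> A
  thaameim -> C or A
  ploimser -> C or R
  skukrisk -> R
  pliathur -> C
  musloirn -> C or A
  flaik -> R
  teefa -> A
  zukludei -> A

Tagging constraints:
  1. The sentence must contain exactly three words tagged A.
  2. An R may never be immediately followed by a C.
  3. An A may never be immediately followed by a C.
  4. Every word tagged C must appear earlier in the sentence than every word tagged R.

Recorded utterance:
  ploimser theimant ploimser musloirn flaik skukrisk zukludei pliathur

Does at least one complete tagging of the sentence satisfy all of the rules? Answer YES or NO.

NO

Candidates per position — 1:ploimser {C,R}; 2:theimant {A}; 3:ploimser {C,R}; 4:musloirn {C,A}; 5:flaik {R}; 6:skukrisk {R}; 7:zukludei {A}; 8:pliathur {C}.
Rule 3 cannot be satisfied by any choice of tags from the lexicon.
So there is no consistent tagging.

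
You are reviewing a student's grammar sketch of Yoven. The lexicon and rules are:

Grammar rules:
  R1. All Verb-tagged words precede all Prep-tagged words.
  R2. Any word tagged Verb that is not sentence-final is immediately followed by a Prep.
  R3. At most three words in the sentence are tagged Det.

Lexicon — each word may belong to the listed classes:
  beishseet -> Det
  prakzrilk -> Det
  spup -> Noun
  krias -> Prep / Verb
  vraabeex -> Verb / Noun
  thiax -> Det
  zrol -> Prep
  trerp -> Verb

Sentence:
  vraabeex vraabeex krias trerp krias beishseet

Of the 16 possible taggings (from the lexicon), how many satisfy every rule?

Candidates per position — 1:vraabeex {Verb,Noun}; 2:vraabeex {Verb,Noun}; 3:krias {Prep,Verb}; 4:trerp {Verb}; 5:krias {Prep,Verb}; 6:beishseet {Det}.
There are 16 candidate sequences in total.
Every candidate sequence violates at least one rule; no consistent tagging exists.
Count = 0.

0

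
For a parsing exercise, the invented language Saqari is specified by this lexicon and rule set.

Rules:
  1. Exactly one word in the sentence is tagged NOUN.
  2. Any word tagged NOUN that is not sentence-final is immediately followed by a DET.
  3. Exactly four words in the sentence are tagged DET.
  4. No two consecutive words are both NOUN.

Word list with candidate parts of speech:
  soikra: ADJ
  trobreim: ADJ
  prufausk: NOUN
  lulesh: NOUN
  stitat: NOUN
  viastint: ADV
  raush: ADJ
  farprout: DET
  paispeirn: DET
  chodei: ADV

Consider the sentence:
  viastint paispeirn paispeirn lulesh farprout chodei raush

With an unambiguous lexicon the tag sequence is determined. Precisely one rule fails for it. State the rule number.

3

Fixed tagging: ADV DET DET NOUN DET ADV ADJ.
Checking each rule: R1 holds, R2 holds, R3 violated, R4 holds.
Only rule 3 fails.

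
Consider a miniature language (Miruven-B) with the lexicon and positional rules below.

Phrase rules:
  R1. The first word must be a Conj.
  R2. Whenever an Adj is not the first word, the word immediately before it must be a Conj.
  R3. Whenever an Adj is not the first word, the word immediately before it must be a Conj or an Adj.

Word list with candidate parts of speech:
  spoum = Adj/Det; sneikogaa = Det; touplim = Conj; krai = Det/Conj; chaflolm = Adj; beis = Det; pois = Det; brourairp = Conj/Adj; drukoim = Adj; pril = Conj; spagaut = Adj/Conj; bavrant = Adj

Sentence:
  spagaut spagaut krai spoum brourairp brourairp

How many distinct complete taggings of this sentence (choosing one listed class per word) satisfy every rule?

12

Candidates per position — 1:spagaut {Adj,Conj}; 2:spagaut {Adj,Conj}; 3:krai {Det,Conj}; 4:spoum {Adj,Det}; 5:brourairp {Conj,Adj}; 6:brourairp {Conj,Adj}.
There are 64 candidate sequences in total.
Checking each against the rules leaves 12 sequences.
Count = 12.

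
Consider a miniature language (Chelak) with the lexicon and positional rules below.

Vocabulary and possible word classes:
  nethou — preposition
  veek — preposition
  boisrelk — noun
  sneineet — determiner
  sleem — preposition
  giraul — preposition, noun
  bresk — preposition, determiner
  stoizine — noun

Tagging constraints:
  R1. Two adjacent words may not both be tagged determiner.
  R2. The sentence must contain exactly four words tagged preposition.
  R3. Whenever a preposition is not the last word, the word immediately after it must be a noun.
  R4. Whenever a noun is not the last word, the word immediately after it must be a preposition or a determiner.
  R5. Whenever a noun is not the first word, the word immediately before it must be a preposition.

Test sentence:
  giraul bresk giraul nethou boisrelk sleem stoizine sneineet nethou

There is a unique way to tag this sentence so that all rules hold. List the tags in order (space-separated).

noun preposition noun preposition noun preposition noun determiner preposition

Candidates per position — 1:giraul {preposition,noun}; 2:bresk {preposition,determiner}; 3:giraul {preposition,noun}; 4:nethou {preposition}; 5:boisrelk {noun}; 6:sleem {preposition}; 7:stoizine {noun}; 8:sneineet {determiner}; 9:nethou {preposition}.
Word 1 cannot be preposition — rule 3 would then fail for every completion. It is noun.
Word 3 cannot be preposition — rule 3 would then fail for every completion. It is noun.
Word 2 cannot be determiner — rule 2 would then fail for every completion. It is preposition.
The unique satisfying tagging is: noun preposition noun preposition noun preposition noun determiner preposition.
Verifying each rule — rule 1 holds; rule 2 holds; rule 3 holds; rule 4 holds; rule 5 holds.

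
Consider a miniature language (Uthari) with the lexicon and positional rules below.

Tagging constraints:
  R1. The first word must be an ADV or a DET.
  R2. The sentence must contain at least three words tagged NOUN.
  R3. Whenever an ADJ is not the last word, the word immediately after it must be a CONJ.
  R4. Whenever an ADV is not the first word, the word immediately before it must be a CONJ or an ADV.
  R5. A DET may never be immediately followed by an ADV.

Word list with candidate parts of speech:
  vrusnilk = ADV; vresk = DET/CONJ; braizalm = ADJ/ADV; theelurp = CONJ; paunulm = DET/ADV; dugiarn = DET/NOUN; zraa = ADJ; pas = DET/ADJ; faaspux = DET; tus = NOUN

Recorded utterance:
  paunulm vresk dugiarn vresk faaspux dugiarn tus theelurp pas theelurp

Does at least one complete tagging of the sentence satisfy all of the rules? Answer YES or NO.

YES

Candidates per position — 1:paunulm {DET,ADV}; 2:vresk {DET,CONJ}; 3:dugiarn {DET,NOUN}; 4:vresk {DET,CONJ}; 5:faaspux {DET}; 6:dugiarn {DET,NOUN}; 7:tus {NOUN}; 8:theelurp {CONJ}; 9:pas {DET,ADJ}; 10:theelurp {CONJ}.
One satisfying assignment: DET CONJ NOUN DET DET NOUN NOUN CONJ ADJ CONJ.
Rule-by-rule: rule 1 ✓; rule 2 ✓; rule 3 ✓; rule 4 ✓; rule 5 ✓.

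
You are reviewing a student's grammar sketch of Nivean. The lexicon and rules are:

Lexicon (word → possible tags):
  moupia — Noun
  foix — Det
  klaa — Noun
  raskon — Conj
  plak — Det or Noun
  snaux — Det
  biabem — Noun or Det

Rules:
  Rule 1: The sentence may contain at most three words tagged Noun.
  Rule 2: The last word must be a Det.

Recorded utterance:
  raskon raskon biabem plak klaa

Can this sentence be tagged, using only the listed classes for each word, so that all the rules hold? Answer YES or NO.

Candidates per position — 1:raskon {Conj}; 2:raskon {Conj}; 3:biabem {Noun,Det}; 4:plak {Det,Noun}; 5:klaa {Noun}.
Rule 2 cannot be satisfied by any choice of tags from the lexicon.
So there is no consistent tagging.

NO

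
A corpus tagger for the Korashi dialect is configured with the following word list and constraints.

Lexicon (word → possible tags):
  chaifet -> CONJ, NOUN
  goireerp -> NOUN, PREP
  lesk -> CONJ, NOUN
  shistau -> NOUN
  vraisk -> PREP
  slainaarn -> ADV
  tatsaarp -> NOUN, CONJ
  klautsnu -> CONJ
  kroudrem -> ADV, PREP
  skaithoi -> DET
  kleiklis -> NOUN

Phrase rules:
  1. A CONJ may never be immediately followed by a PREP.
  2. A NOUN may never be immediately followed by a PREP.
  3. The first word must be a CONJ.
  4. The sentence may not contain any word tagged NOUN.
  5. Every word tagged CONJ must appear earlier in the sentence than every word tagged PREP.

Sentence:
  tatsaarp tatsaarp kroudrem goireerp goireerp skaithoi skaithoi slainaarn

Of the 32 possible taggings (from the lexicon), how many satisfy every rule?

Candidates per position — 1:tatsaarp {NOUN,CONJ}; 2:tatsaarp {NOUN,CONJ}; 3:kroudrem {ADV,PREP}; 4:goireerp {NOUN,PREP}; 5:goireerp {NOUN,PREP}; 6:skaithoi {DET}; 7:skaithoi {DET}; 8:slainaarn {ADV}.
There are 32 candidate sequences in total.
The sequences that satisfy every rule: CONJ CONJ ADV PREP PREP DET DET ADV.
Count = 1.

1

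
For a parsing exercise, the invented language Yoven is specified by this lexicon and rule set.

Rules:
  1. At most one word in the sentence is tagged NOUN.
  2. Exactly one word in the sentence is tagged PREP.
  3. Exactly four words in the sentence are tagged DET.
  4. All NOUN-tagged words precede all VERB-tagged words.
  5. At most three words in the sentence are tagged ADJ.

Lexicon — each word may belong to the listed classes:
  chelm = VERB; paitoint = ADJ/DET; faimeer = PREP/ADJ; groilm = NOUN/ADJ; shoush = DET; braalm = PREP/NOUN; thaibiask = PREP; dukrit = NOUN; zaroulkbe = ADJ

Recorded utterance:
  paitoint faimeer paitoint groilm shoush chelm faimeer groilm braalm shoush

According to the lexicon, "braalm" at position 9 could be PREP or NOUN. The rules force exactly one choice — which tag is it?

Candidates per position — 1:paitoint {ADJ,DET}; 2:faimeer {PREP,ADJ}; 3:paitoint {ADJ,DET}; 4:groilm {NOUN,ADJ}; 5:shoush {DET}; 6:chelm {VERB}; 7:faimeer {PREP,ADJ}; 8:groilm {NOUN,ADJ}; 9:braalm {PREP,NOUN}; 10:shoush {DET}.
If word 1 were ADJ, no tagging could satisfy rule 3; so word 1 is DET.
If word 3 were ADJ, no tagging could satisfy rule 3; so word 3 is DET.
If word 8 were NOUN, no tagging could satisfy rule 4; so word 8 is ADJ.
If word 9 were NOUN, no tagging could satisfy rule 4; so word 9 is PREP.
If word 2 were PREP, no tagging could satisfy rule 2; so word 2 is ADJ.
If word 7 were PREP, no tagging could satisfy rule 2; so word 7 is ADJ.
If word 4 were ADJ, no tagging could satisfy rule 5; so word 4 is NOUN.
The only consistent sequence is: DET ADJ DET NOUN DET VERB ADJ ADJ PREP DET.
Check: rule 1 holds; rule 2 holds; rule 3 holds; rule 4 holds; rule 5 holds.

PREP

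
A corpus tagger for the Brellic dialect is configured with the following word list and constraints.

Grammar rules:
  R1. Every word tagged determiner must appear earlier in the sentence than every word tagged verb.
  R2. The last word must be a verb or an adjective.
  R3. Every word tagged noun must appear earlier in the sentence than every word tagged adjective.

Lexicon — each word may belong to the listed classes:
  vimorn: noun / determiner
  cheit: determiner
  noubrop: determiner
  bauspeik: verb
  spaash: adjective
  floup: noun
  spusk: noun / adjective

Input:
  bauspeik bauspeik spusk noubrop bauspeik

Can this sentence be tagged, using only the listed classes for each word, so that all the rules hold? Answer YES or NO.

NO

Candidates per position — 1:bauspeik {verb}; 2:bauspeik {verb}; 3:spusk {noun,adjective}; 4:noubrop {determiner}; 5:bauspeik {verb}.
Rule 1 cannot be satisfied by any choice of tags from the lexicon.
So there is no consistent tagging.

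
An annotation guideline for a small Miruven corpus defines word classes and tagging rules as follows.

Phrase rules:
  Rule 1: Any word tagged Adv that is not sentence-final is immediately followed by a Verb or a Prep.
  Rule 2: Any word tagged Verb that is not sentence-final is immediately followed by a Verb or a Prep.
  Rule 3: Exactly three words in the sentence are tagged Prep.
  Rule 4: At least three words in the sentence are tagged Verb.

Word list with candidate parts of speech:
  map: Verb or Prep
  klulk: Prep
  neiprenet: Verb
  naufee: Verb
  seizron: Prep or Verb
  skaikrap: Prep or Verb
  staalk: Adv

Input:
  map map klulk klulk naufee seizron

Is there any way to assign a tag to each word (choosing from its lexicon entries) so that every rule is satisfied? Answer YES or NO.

YES

Candidates per position — 1:map {Verb,Prep}; 2:map {Verb,Prep}; 3:klulk {Prep}; 4:klulk {Prep}; 5:naufee {Verb}; 6:seizron {Prep,Verb}.
One satisfying assignment: Prep Verb Prep Prep Verb Verb.
Checking: rule 1 ✓; rule 2 ✓; rule 3 ✓; rule 4 ✓.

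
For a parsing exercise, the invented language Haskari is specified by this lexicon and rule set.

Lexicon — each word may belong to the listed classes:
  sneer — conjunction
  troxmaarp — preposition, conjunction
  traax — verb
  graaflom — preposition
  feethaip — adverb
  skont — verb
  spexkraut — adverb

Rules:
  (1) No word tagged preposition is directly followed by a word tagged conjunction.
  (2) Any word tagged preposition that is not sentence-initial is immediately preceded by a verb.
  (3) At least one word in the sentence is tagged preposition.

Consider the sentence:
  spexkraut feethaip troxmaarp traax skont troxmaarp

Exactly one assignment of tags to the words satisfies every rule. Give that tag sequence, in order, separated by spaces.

Candidates per position — 1:spexkraut {adverb}; 2:feethaip {adverb}; 3:troxmaarp {preposition,conjunction}; 4:traax {verb}; 5:skont {verb}; 6:troxmaarp {preposition,conjunction}.
Position 3: preposition is ruled out by rule 2; that leaves conjunction.
Position 6: conjunction is ruled out by rule 3; that leaves preposition.
That leaves exactly one tagging: adverb adverb conjunction verb verb preposition.
Verifying each rule — rule 1 holds; rule 2 holds; rule 3 holds.

adverb adverb conjunction verb verb preposition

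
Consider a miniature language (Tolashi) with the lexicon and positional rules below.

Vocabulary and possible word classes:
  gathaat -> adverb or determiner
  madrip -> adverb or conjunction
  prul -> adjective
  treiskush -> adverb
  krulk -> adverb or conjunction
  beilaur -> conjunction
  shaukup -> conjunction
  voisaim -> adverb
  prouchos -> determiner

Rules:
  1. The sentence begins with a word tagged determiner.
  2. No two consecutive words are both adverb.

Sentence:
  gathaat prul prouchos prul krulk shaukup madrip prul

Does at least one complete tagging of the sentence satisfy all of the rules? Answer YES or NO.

Candidates per position — 1:gathaat {adverb,determiner}; 2:prul {adjective}; 3:prouchos {determiner}; 4:prul {adjective}; 5:krulk {adverb,conjunction}; 6:shaukup {conjunction}; 7:madrip {adverb,conjunction}; 8:prul {adjective}.
One satisfying assignment: determiner adjective determiner adjective adverb conjunction conjunction adjective.
Check: rule 1 ✓; rule 2 ✓.

YES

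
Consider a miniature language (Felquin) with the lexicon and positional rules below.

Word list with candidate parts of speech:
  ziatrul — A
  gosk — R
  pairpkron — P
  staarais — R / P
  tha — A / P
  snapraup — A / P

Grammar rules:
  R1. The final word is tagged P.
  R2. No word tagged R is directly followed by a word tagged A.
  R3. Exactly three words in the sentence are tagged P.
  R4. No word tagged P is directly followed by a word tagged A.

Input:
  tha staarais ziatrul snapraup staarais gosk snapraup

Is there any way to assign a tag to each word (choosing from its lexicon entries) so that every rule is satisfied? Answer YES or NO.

Candidates per position — 1:tha {A,P}; 2:staarais {R,P}; 3:ziatrul {A}; 4:snapraup {A,P}; 5:staarais {R,P}; 6:gosk {R}; 7:snapraup {A,P}.
Every candidate sequence violates at least one rule; no consistent tagging exists.

NO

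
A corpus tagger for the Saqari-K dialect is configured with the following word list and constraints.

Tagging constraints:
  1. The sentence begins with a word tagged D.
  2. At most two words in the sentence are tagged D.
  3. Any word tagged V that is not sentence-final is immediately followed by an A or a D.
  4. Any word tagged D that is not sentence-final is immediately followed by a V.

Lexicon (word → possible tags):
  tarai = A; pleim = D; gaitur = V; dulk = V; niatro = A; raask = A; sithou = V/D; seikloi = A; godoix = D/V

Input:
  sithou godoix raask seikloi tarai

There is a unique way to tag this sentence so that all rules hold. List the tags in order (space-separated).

Candidates per position — 1:sithou {V,D}; 2:godoix {D,V}; 3:raask {A}; 4:seikloi {A}; 5:tarai {A}.
If word 1 were V, no tagging could satisfy rule 1; so word 1 is D.
If word 2 were D, no tagging could satisfy rule 4; so word 2 is V.
The unique satisfying tagging is: D V A A A.
Check: rule 1 ✓; rule 2 ✓; rule 3 ✓; rule 4 ✓.

D V A A A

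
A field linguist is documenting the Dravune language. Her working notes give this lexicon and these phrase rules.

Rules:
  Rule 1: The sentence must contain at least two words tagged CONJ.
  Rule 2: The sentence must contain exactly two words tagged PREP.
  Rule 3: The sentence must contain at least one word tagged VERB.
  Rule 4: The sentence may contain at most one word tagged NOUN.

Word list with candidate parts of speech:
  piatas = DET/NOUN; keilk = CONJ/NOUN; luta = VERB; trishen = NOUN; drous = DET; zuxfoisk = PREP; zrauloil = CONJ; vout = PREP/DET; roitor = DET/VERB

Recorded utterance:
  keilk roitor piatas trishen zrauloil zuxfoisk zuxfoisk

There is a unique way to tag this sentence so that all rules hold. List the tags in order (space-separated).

CONJ VERB DET NOUN CONJ PREP PREP

Candidates per position — 1:keilk {CONJ,NOUN}; 2:roitor {DET,VERB}; 3:piatas {DET,NOUN}; 4:trishen {NOUN}; 5:zrauloil {CONJ}; 6:zuxfoisk {PREP}; 7:zuxfoisk {PREP}.
At position 1, choosing NOUN makes rule 1 impossible to satisfy; hence CONJ.
At position 2, choosing DET makes rule 3 impossible to satisfy; hence VERB.
At position 3, choosing NOUN makes rule 4 impossible to satisfy; hence DET.
That leaves exactly one tagging: CONJ VERB DET NOUN CONJ PREP PREP.
Check: rule 1 satisfied; rule 2 satisfied; rule 3 satisfied; rule 4 satisfied.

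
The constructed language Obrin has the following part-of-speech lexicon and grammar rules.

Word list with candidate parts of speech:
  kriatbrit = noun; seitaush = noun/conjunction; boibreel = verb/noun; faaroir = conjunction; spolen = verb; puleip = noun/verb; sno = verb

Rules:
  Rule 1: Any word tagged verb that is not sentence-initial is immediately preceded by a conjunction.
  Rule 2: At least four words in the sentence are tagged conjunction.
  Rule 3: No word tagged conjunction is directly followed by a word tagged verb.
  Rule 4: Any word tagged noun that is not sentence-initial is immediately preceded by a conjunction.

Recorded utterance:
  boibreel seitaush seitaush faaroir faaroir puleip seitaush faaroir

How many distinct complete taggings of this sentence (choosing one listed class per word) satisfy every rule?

4

Candidates per position — 1:boibreel {verb,noun}; 2:seitaush {noun,conjunction}; 3:seitaush {noun,conjunction}; 4:faaroir {conjunction}; 5:faaroir {conjunction}; 6:puleip {noun,verb}; 7:seitaush {noun,conjunction}; 8:faaroir {conjunction}.
There are 32 candidate sequences in total.
The sequences that satisfy every rule: verb conjunction noun conjunction conjunction noun conjunction conjunction; verb conjunction conjunction conjunction conjunction noun conjunction conjunction; noun conjunction noun conjunction conjunction noun conjunction conjunction; noun conjunction conjunction conjunction conjunction noun conjunction conjunction.
Count = 4.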